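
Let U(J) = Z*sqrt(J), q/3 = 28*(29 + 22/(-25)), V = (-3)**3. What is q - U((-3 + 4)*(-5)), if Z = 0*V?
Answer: 59052/25 ≈ 2362.1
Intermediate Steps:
V = -27
Z = 0 (Z = 0*(-27) = 0)
q = 59052/25 (q = 3*(28*(29 + 22/(-25))) = 3*(28*(29 + 22*(-1/25))) = 3*(28*(29 - 22/25)) = 3*(28*(703/25)) = 3*(19684/25) = 59052/25 ≈ 2362.1)
U(J) = 0 (U(J) = 0*sqrt(J) = 0)
q - U((-3 + 4)*(-5)) = 59052/25 - 1*0 = 59052/25 + 0 = 59052/25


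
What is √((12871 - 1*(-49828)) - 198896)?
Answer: 3*I*√15133 ≈ 369.05*I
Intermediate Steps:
√((12871 - 1*(-49828)) - 198896) = √((12871 + 49828) - 198896) = √(62699 - 198896) = √(-136197) = 3*I*√15133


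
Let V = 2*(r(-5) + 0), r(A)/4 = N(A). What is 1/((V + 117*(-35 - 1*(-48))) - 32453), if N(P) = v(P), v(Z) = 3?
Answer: -1/30908 ≈ -3.2354e-5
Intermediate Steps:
N(P) = 3
r(A) = 12 (r(A) = 4*3 = 12)
V = 24 (V = 2*(12 + 0) = 2*12 = 24)
1/((V + 117*(-35 - 1*(-48))) - 32453) = 1/((24 + 117*(-35 - 1*(-48))) - 32453) = 1/((24 + 117*(-35 + 48)) - 32453) = 1/((24 + 117*13) - 32453) = 1/((24 + 1521) - 32453) = 1/(1545 - 32453) = 1/(-30908) = -1/30908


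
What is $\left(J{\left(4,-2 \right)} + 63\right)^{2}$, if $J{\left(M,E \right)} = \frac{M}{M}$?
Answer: $4096$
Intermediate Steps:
$J{\left(M,E \right)} = 1$
$\left(J{\left(4,-2 \right)} + 63\right)^{2} = \left(1 + 63\right)^{2} = 64^{2} = 4096$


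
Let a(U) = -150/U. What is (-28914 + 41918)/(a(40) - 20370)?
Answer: -52016/81495 ≈ -0.63827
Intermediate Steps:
(-28914 + 41918)/(a(40) - 20370) = (-28914 + 41918)/(-150/40 - 20370) = 13004/(-150*1/40 - 20370) = 13004/(-15/4 - 20370) = 13004/(-81495/4) = 13004*(-4/81495) = -52016/81495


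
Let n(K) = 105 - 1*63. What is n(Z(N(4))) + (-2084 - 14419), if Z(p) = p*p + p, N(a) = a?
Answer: -16461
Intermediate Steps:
Z(p) = p + p² (Z(p) = p² + p = p + p²)
n(K) = 42 (n(K) = 105 - 63 = 42)
n(Z(N(4))) + (-2084 - 14419) = 42 + (-2084 - 14419) = 42 - 16503 = -16461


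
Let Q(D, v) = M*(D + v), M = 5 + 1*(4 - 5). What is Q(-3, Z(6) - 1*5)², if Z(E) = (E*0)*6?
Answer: 1024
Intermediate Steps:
M = 4 (M = 5 + 1*(-1) = 5 - 1 = 4)
Z(E) = 0 (Z(E) = 0*6 = 0)
Q(D, v) = 4*D + 4*v (Q(D, v) = 4*(D + v) = 4*D + 4*v)
Q(-3, Z(6) - 1*5)² = (4*(-3) + 4*(0 - 1*5))² = (-12 + 4*(0 - 5))² = (-12 + 4*(-5))² = (-12 - 20)² = (-32)² = 1024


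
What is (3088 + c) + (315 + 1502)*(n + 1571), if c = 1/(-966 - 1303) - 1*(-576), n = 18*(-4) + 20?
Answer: 6270805802/2269 ≈ 2.7637e+6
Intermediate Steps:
n = -52 (n = -72 + 20 = -52)
c = 1306943/2269 (c = 1/(-2269) + 576 = -1/2269 + 576 = 1306943/2269 ≈ 576.00)
(3088 + c) + (315 + 1502)*(n + 1571) = (3088 + 1306943/2269) + (315 + 1502)*(-52 + 1571) = 8313615/2269 + 1817*1519 = 8313615/2269 + 2760023 = 6270805802/2269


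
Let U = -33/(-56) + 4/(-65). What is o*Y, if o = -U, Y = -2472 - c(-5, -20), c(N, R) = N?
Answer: 4739107/3640 ≈ 1302.0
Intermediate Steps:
U = 1921/3640 (U = -33*(-1/56) + 4*(-1/65) = 33/56 - 4/65 = 1921/3640 ≈ 0.52775)
Y = -2467 (Y = -2472 - 1*(-5) = -2472 + 5 = -2467)
o = -1921/3640 (o = -1*1921/3640 = -1921/3640 ≈ -0.52775)
o*Y = -1921/3640*(-2467) = 4739107/3640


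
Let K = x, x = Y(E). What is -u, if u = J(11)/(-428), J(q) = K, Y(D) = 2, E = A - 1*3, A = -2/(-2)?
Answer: 1/214 ≈ 0.0046729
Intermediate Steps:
A = 1 (A = -2*(-1/2) = 1)
E = -2 (E = 1 - 1*3 = 1 - 3 = -2)
x = 2
K = 2
J(q) = 2
u = -1/214 (u = 2/(-428) = 2*(-1/428) = -1/214 ≈ -0.0046729)
-u = -1*(-1/214) = 1/214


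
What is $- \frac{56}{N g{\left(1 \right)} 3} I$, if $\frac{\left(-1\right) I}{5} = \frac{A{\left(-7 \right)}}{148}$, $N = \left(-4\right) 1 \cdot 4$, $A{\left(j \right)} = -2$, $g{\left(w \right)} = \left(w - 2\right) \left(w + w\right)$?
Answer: $- \frac{35}{888} \approx -0.039414$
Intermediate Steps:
$g{\left(w \right)} = 2 w \left(-2 + w\right)$ ($g{\left(w \right)} = \left(-2 + w\right) 2 w = 2 w \left(-2 + w\right)$)
$N = -16$ ($N = \left(-4\right) 4 = -16$)
$I = \frac{5}{74}$ ($I = - 5 \left(- \frac{2}{148}\right) = - 5 \left(\left(-2\right) \frac{1}{148}\right) = \left(-5\right) \left(- \frac{1}{74}\right) = \frac{5}{74} \approx 0.067568$)
$- \frac{56}{N g{\left(1 \right)} 3} I = - \frac{56}{- 16 \cdot 2 \cdot 1 \left(-2 + 1\right) 3} \cdot \frac{5}{74} = - \frac{56}{- 16 \cdot 2 \cdot 1 \left(-1\right) 3} \cdot \frac{5}{74} = - \frac{56}{\left(-16\right) \left(-2\right) 3} \cdot \frac{5}{74} = - \frac{56}{32 \cdot 3} \cdot \frac{5}{74} = - \frac{56}{96} \cdot \frac{5}{74} = \left(-56\right) \frac{1}{96} \cdot \frac{5}{74} = \left(- \frac{7}{12}\right) \frac{5}{74} = - \frac{35}{888}$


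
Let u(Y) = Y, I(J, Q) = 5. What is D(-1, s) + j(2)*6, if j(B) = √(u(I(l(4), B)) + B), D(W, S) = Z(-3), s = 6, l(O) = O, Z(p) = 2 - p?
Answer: 5 + 6*√7 ≈ 20.875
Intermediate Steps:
D(W, S) = 5 (D(W, S) = 2 - 1*(-3) = 2 + 3 = 5)
j(B) = √(5 + B)
D(-1, s) + j(2)*6 = 5 + √(5 + 2)*6 = 5 + √7*6 = 5 + 6*√7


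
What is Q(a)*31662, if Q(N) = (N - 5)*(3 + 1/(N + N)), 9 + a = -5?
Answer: -24965487/14 ≈ -1.7832e+6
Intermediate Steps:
a = -14 (a = -9 - 5 = -14)
Q(N) = (-5 + N)*(3 + 1/(2*N))
Q(a)*31662 = ((1/2)*(-5 - 14*(-29 + 6*(-14)))/(-14))*31662 = ((1/2)*(-1/14)*(-5 - 14*(-29 - 84)))*31662 = ((1/2)*(-1/14)*(-5 - 14*(-113)))*31662 = ((1/2)*(-1/14)*(-5 + 1582))*31662 = ((1/2)*(-1/14)*1577)*31662 = -1577/28*31662 = -24965487/14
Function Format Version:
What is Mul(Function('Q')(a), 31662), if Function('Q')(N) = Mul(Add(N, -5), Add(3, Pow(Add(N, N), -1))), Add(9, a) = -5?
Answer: Rational(-24965487, 14) ≈ -1.7832e+6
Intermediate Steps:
a = -14 (a = Add(-9, -5) = -14)
Function('Q')(N) = Mul(Add(-5, N), Add(3, Mul(Rational(1, 2), Pow(N, -1)))) (Function('Q')(N) = Mul(Add(-5, N), Add(3, Pow(Mul(2, N), -1))) = Mul(Add(-5, N), Add(3, Mul(Rational(1, 2), Pow(N, -1)))))
Mul(Function('Q')(a), 31662) = Mul(Mul(Rational(1, 2), Pow(-14, -1), Add(-5, Mul(-14, Add(-29, Mul(6, -14))))), 31662) = Mul(Mul(Rational(1, 2), Rational(-1, 14), Add(-5, Mul(-14, Add(-29, -84)))), 31662) = Mul(Mul(Rational(1, 2), Rational(-1, 14), Add(-5, Mul(-14, -113))), 31662) = Mul(Mul(Rational(1, 2), Rational(-1, 14), Add(-5, 1582)), 31662) = Mul(Mul(Rational(1, 2), Rational(-1, 14), 1577), 31662) = Mul(Rational(-1577, 28), 31662) = Rational(-24965487, 14)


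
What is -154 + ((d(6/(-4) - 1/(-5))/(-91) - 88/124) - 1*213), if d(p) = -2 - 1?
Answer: -1037216/2821 ≈ -367.68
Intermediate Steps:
d(p) = -3
-154 + ((d(6/(-4) - 1/(-5))/(-91) - 88/124) - 1*213) = -154 + ((-3/(-91) - 88/124) - 1*213) = -154 + ((-3*(-1/91) - 88*1/124) - 213) = -154 + ((3/91 - 22/31) - 213) = -154 + (-1909/2821 - 213) = -154 - 602782/2821 = -1037216/2821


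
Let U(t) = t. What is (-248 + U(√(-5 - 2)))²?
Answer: (248 - I*√7)² ≈ 61497.0 - 1312.3*I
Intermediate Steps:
(-248 + U(√(-5 - 2)))² = (-248 + √(-5 - 2))² = (-248 + √(-7))² = (-248 + I*√7)²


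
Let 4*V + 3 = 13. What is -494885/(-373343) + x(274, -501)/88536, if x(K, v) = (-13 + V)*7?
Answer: 4170256919/3148028176 ≈ 1.3247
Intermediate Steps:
V = 5/2 (V = -3/4 + (1/4)*13 = -3/4 + 13/4 = 5/2 ≈ 2.5000)
x(K, v) = -147/2 (x(K, v) = (-13 + 5/2)*7 = -21/2*7 = -147/2)
-494885/(-373343) + x(274, -501)/88536 = -494885/(-373343) - 147/2/88536 = -494885*(-1/373343) - 147/2*1/88536 = 494885/373343 - 7/8432 = 4170256919/3148028176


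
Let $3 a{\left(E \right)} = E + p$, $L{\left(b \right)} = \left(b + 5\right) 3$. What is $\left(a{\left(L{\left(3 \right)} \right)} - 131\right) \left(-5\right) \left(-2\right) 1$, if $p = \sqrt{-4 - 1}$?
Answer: $-1230 + \frac{10 i \sqrt{5}}{3} \approx -1230.0 + 7.4536 i$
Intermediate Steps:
$p = i \sqrt{5}$ ($p = \sqrt{-5} = i \sqrt{5} \approx 2.2361 i$)
$L{\left(b \right)} = 15 + 3 b$ ($L{\left(b \right)} = \left(5 + b\right) 3 = 15 + 3 b$)
$a{\left(E \right)} = \frac{E}{3} + \frac{i \sqrt{5}}{3}$ ($a{\left(E \right)} = \frac{E + i \sqrt{5}}{3} = \frac{E}{3} + \frac{i \sqrt{5}}{3}$)
$\left(a{\left(L{\left(3 \right)} \right)} - 131\right) \left(-5\right) \left(-2\right) 1 = \left(\left(\frac{15 + 3 \cdot 3}{3} + \frac{i \sqrt{5}}{3}\right) - 131\right) \left(-5\right) \left(-2\right) 1 = \left(\left(\frac{15 + 9}{3} + \frac{i \sqrt{5}}{3}\right) - 131\right) 10 \cdot 1 = \left(\left(\frac{1}{3} \cdot 24 + \frac{i \sqrt{5}}{3}\right) - 131\right) 10 = \left(\left(8 + \frac{i \sqrt{5}}{3}\right) - 131\right) 10 = \left(-123 + \frac{i \sqrt{5}}{3}\right) 10 = -1230 + \frac{10 i \sqrt{5}}{3}$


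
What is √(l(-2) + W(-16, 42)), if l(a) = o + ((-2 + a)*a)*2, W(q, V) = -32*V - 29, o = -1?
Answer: I*√1358 ≈ 36.851*I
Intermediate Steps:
W(q, V) = -29 - 32*V
l(a) = -1 + 2*a*(-2 + a) (l(a) = -1 + ((-2 + a)*a)*2 = -1 + (a*(-2 + a))*2 = -1 + 2*a*(-2 + a))
√(l(-2) + W(-16, 42)) = √((-1 - 4*(-2) + 2*(-2)²) + (-29 - 32*42)) = √((-1 + 8 + 2*4) + (-29 - 1344)) = √((-1 + 8 + 8) - 1373) = √(15 - 1373) = √(-1358) = I*√1358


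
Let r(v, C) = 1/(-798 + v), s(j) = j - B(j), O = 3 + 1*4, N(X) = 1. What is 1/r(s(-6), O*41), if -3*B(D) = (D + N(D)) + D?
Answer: -2423/3 ≈ -807.67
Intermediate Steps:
O = 7 (O = 3 + 4 = 7)
B(D) = -⅓ - 2*D/3 (B(D) = -((D + 1) + D)/3 = -((1 + D) + D)/3 = -(1 + 2*D)/3 = -⅓ - 2*D/3)
s(j) = ⅓ + 5*j/3 (s(j) = j - (-⅓ - 2*j/3) = j + (⅓ + 2*j/3) = ⅓ + 5*j/3)
1/r(s(-6), O*41) = 1/(1/(-798 + (⅓ + (5/3)*(-6)))) = 1/(1/(-798 + (⅓ - 10))) = 1/(1/(-798 - 29/3)) = 1/(1/(-2423/3)) = 1/(-3/2423) = -2423/3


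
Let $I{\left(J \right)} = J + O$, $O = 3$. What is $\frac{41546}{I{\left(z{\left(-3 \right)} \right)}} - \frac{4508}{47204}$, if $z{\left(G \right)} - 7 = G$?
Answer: $\frac{490276457}{82607} \approx 5935.0$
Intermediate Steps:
$z{\left(G \right)} = 7 + G$
$I{\left(J \right)} = 3 + J$ ($I{\left(J \right)} = J + 3 = 3 + J$)
$\frac{41546}{I{\left(z{\left(-3 \right)} \right)}} - \frac{4508}{47204} = \frac{41546}{3 + \left(7 - 3\right)} - \frac{4508}{47204} = \frac{41546}{3 + 4} - \frac{1127}{11801} = \frac{41546}{7} - \frac{1127}{11801} = \frac{490276457}{82607}$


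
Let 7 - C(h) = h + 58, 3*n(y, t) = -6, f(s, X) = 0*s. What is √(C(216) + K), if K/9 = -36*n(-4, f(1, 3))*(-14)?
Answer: I*√9339 ≈ 96.639*I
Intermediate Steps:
f(s, X) = 0
n(y, t) = -2 (n(y, t) = (⅓)*(-6) = -2)
C(h) = -51 - h (C(h) = 7 - (h + 58) = 7 - (58 + h) = 7 + (-58 - h) = -51 - h)
K = -9072 (K = 9*(-36*(-2)*(-14)) = 9*(72*(-14)) = 9*(-1008) = -9072)
√(C(216) + K) = √((-51 - 1*216) - 9072) = √((-51 - 216) - 9072) = √(-267 - 9072) = √(-9339) = I*√9339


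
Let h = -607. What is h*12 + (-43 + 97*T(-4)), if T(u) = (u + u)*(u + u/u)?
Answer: -4999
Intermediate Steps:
T(u) = 2*u*(1 + u) (T(u) = (2*u)*(u + 1) = (2*u)*(1 + u) = 2*u*(1 + u))
h*12 + (-43 + 97*T(-4)) = -607*12 + (-43 + 97*(2*(-4)*(1 - 4))) = -7284 + (-43 + 97*(2*(-4)*(-3))) = -7284 + (-43 + 97*24) = -7284 + (-43 + 2328) = -7284 + 2285 = -4999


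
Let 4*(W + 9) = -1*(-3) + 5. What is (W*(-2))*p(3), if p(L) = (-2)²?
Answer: 56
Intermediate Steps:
p(L) = 4
W = -7 (W = -9 + (-1*(-3) + 5)/4 = -9 + (3 + 5)/4 = -9 + (¼)*8 = -9 + 2 = -7)
(W*(-2))*p(3) = -7*(-2)*4 = 14*4 = 56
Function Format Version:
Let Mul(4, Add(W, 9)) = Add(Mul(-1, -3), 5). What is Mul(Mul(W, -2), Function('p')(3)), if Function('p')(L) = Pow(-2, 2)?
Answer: 56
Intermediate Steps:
Function('p')(L) = 4
W = -7 (W = Add(-9, Mul(Rational(1, 4), Add(Mul(-1, -3), 5))) = Add(-9, Mul(Rational(1, 4), Add(3, 5))) = Add(-9, Mul(Rational(1, 4), 8)) = Add(-9, 2) = -7)
Mul(Mul(W, -2), Function('p')(3)) = Mul(Mul(-7, -2), 4) = Mul(14, 4) = 56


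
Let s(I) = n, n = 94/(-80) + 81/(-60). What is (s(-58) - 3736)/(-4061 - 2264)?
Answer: 149541/253000 ≈ 0.59107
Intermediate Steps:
n = -101/40 (n = 94*(-1/80) + 81*(-1/60) = -47/40 - 27/20 = -101/40 ≈ -2.5250)
s(I) = -101/40
(s(-58) - 3736)/(-4061 - 2264) = (-101/40 - 3736)/(-4061 - 2264) = -149541/40/(-6325) = -149541/40*(-1/6325) = 149541/253000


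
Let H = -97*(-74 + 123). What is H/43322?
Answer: -4753/43322 ≈ -0.10971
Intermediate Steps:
H = -4753 (H = -97*49 = -4753)
H/43322 = -4753/43322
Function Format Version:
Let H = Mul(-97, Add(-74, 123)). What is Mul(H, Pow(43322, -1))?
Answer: Rational(-4753, 43322) ≈ -0.10971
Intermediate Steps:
H = -4753 (H = Mul(-97, 49) = -4753)
Mul(H, Pow(43322, -1)) = Mul(-4753, Pow(43322, -1)) = Mul(-4753, Rational(1, 43322)) = Rational(-4753, 43322)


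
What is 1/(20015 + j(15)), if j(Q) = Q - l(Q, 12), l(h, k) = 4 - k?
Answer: 1/20038 ≈ 4.9905e-5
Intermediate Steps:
j(Q) = 8 + Q (j(Q) = Q - (4 - 1*12) = Q - (4 - 12) = Q - 1*(-8) = Q + 8 = 8 + Q)
1/(20015 + j(15)) = 1/(20015 + (8 + 15)) = 1/(20015 + 23) = 1/20038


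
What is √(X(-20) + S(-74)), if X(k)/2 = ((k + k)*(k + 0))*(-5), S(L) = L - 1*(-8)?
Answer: I*√8066 ≈ 89.811*I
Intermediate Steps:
S(L) = 8 + L (S(L) = L + 8 = 8 + L)
X(k) = -20*k² (X(k) = 2*(((k + k)*(k + 0))*(-5)) = 2*(((2*k)*k)*(-5)) = 2*((2*k²)*(-5)) = 2*(-10*k²) = -20*k²)
√(X(-20) + S(-74)) = √(-20*(-20)² + (8 - 74)) = √(-20*400 - 66) = √(-8000 - 66) = √(-8066) = I*√8066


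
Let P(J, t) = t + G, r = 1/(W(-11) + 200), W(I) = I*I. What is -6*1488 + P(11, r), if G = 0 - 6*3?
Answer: -2871665/321 ≈ -8946.0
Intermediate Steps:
W(I) = I**2
G = -18 (G = 0 - 18 = -18)
r = 1/321 (r = 1/((-11)**2 + 200) = 1/(121 + 200) = 1/321 ≈ 0.0031153)
P(J, t) = -18 + t (P(J, t) = t - 18 = -18 + t)
-6*1488 + P(11, r) = -6*1488 + (-18 + 1/321) = -8928 - 5777/321 = -2871665/321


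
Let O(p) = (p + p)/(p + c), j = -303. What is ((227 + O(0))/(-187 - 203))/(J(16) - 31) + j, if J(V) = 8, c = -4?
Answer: -2717683/8970 ≈ -302.97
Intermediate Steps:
O(p) = 2*p/(-4 + p) (O(p) = (p + p)/(p - 4) = (2*p)/(-4 + p) = 2*p/(-4 + p))
((227 + O(0))/(-187 - 203))/(J(16) - 31) + j = ((227 + 2*0/(-4 + 0))/(-187 - 203))/(8 - 31) - 303 = ((227 + 2*0/(-4))/(-390))/(-23) - 303 = ((227 + 2*0*(-¼))*(-1/390))*(-1/23) - 303 = ((227 + 0)*(-1/390))*(-1/23) - 303 = (227*(-1/390))*(-1/23) - 303 = -227/390*(-1/23) - 303 = 227/8970 - 303 = -2717683/8970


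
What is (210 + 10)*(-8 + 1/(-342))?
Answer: -301070/171 ≈ -1760.6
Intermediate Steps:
(210 + 10)*(-8 + 1/(-342)) = 220*(-8 - 1/342) = 220*(-2737/342) = -301070/171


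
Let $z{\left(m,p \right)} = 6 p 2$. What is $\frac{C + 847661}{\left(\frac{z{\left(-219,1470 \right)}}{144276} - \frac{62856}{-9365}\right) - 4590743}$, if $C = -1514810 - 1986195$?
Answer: $\frac{298754315750880}{516895751944247} \approx 0.57798$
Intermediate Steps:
$C = -3501005$
$z{\left(m,p \right)} = 12 p$
$\frac{C + 847661}{\left(\frac{z{\left(-219,1470 \right)}}{144276} - \frac{62856}{-9365}\right) - 4590743} = \frac{-3501005 + 847661}{\left(\frac{12 \cdot 1470}{144276} - \frac{62856}{-9365}\right) - 4590743} = - \frac{2653344}{\left(17640 \cdot \frac{1}{144276} - - \frac{62856}{9365}\right) - 4590743} = - \frac{2653344}{\left(\frac{1470}{12023} + \frac{62856}{9365}\right) - 4590743} = - \frac{2653344}{\frac{769484238}{112595395} - 4590743} = - \frac{2653344}{- \frac{516895751944247}{112595395}} = \left(-2653344\right) \left(- \frac{112595395}{516895751944247}\right) = \frac{298754315750880}{516895751944247}$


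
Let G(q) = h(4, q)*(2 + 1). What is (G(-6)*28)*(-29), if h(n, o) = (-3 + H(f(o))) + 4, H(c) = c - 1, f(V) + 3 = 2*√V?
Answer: 7308 - 4872*I*√6 ≈ 7308.0 - 11934.0*I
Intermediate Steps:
f(V) = -3 + 2*√V
H(c) = -1 + c
h(n, o) = -3 + 2*√o (h(n, o) = (-3 + (-1 + (-3 + 2*√o))) + 4 = (-3 + (-4 + 2*√o)) + 4 = (-7 + 2*√o) + 4 = -3 + 2*√o)
G(q) = -9 + 6*√q (G(q) = (-3 + 2*√q)*(2 + 1) = (-3 + 2*√q)*3 = -9 + 6*√q)
(G(-6)*28)*(-29) = ((-9 + 6*√(-6))*28)*(-29) = ((-9 + 6*(I*√6))*28)*(-29) = ((-9 + 6*I*√6)*28)*(-29) = (-252 + 168*I*√6)*(-29) = 7308 - 4872*I*√6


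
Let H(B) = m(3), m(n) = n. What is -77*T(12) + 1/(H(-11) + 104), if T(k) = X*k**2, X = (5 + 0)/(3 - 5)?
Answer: 2966041/107 ≈ 27720.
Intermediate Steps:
H(B) = 3
X = -5/2 (X = 5/(-2) = 5*(-1/2) = -5/2 ≈ -2.5000)
T(k) = -5*k**2/2
-77*T(12) + 1/(H(-11) + 104) = -(-385)*12**2/2 + 1/(3 + 104) = -(-385)*144/2 + 1/107 = -77*(-360) + 1/107 = 27720 + 1/107 = 2966041/107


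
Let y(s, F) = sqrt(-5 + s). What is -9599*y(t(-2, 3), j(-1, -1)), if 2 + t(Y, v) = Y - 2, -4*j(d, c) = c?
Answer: -9599*I*sqrt(11) ≈ -31836.0*I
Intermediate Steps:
j(d, c) = -c/4
t(Y, v) = -4 + Y (t(Y, v) = -2 + (Y - 2) = -2 + (-2 + Y) = -4 + Y)
-9599*y(t(-2, 3), j(-1, -1)) = -9599*sqrt(-5 + (-4 - 2)) = -9599*sqrt(-5 - 6) = -9599*I*sqrt(11)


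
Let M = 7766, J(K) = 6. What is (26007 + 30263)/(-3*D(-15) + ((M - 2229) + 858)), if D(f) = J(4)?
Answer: 56270/6377 ≈ 8.8239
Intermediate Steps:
D(f) = 6
(26007 + 30263)/(-3*D(-15) + ((M - 2229) + 858)) = (26007 + 30263)/(-3*6 + ((7766 - 2229) + 858)) = 56270/(-18 + (5537 + 858)) = 56270/(-18 + 6395) = 56270/6377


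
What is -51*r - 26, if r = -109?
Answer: 5533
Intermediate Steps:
-51*r - 26 = -51*(-109) - 26 = 5559 - 26 = 5533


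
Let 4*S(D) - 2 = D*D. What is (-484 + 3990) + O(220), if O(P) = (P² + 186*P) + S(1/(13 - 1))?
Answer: 53468065/576 ≈ 92827.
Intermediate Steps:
S(D) = ½ + D²/4 (S(D) = ½ + (D*D)/4 = ½ + D²/4)
O(P) = 289/576 + P² + 186*P (O(P) = (P² + 186*P) + (½ + (1/(13 - 1))²/4) = (P² + 186*P) + (½ + (1/12)²/4) = (P² + 186*P) + (½ + (¼)*(1/144)) = (P² + 186*P) + (½ + 1/576) = (P² + 186*P) + 289/576 = 289/576 + P² + 186*P)
(-484 + 3990) + O(220) = (-484 + 3990) + (289/576 + 220² + 186*220) = 3506 + (289/576 + 48400 + 40920) = 3506 + 51448609/576 = 53468065/576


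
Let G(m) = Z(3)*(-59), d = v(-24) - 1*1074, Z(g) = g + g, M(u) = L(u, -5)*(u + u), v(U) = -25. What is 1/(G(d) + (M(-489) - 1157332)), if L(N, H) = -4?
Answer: -1/1153774 ≈ -8.6672e-7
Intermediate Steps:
M(u) = -8*u (M(u) = -4*(u + u) = -8*u)
Z(g) = 2*g
d = -1099 (d = -25 - 1*1074 = -25 - 1074 = -1099)
G(m) = -354 (G(m) = (2*3)*(-59) = 6*(-59) = -354)
1/(G(d) + (M(-489) - 1157332)) = 1/(-354 + (-8*(-489) - 1157332)) = 1/(-354 + (3912 - 1157332)) = 1/(-354 - 1153420) = 1/(-1153774) = -1/1153774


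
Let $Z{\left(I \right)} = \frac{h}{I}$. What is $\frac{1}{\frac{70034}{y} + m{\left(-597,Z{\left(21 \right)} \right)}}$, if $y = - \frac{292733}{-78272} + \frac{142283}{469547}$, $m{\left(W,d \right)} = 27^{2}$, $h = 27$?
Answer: $\frac{148588676927}{2682237521374439} \approx 5.5397 \cdot 10^{-5}$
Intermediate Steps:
$Z{\left(I \right)} = \frac{27}{I}$
$m{\left(W,d \right)} = 729$
$y = \frac{148588676927}{36752382784}$ ($y = \left(-292733\right) \left(- \frac{1}{78272}\right) + 142283 \cdot \frac{1}{469547} = \frac{292733}{78272} + \frac{142283}{469547} = \frac{148588676927}{36752382784} \approx 4.043$)
$\frac{1}{\frac{70034}{y} + m{\left(-597,Z{\left(21 \right)} \right)}} = \frac{1}{\frac{70034}{\frac{148588676927}{36752382784}} + 729} = \frac{1}{70034 \cdot \frac{36752382784}{148588676927} + 729} = \frac{1}{\frac{2573916375894656}{148588676927} + 729} = \frac{1}{\frac{2682237521374439}{148588676927}} = \frac{148588676927}{2682237521374439}$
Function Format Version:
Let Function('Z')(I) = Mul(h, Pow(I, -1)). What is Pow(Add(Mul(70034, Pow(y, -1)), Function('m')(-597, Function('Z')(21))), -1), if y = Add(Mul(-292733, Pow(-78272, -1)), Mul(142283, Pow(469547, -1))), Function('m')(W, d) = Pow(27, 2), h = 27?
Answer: Rational(148588676927, 2682237521374439) ≈ 5.5397e-5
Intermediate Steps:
Function('Z')(I) = Mul(27, Pow(I, -1))
Function('m')(W, d) = 729
y = Rational(148588676927, 36752382784) (y = Add(Mul(-292733, Rational(-1, 78272)), Mul(142283, Rational(1, 469547))) = Add(Rational(292733, 78272), Rational(142283, 469547)) = Rational(148588676927, 36752382784) ≈ 4.0430)
Pow(Add(Mul(70034, Pow(y, -1)), Function('m')(-597, Function('Z')(21))), -1) = Pow(Add(Mul(70034, Pow(Rational(148588676927, 36752382784), -1)), 729), -1) = Pow(Add(Mul(70034, Rational(36752382784, 148588676927)), 729), -1) = Pow(Add(Rational(2573916375894656, 148588676927), 729), -1) = Pow(Rational(2682237521374439, 148588676927), -1) = Rational(148588676927, 2682237521374439)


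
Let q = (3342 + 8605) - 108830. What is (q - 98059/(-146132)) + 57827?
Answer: -5707233333/146132 ≈ -39055.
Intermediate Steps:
q = -96883 (q = 11947 - 108830 = -96883)
(q - 98059/(-146132)) + 57827 = (-96883 - 98059/(-146132)) + 57827 = (-96883 - 98059*(-1/146132)) + 57827 = (-96883 + 98059/146132) + 57827 = -14157608497/146132 + 57827 = -5707233333/146132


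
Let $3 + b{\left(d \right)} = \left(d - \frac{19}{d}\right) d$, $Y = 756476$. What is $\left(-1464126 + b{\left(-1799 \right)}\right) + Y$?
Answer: $2528729$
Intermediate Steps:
$b{\left(d \right)} = -3 + d \left(d - \frac{19}{d}\right)$ ($b{\left(d \right)} = -3 + \left(d - \frac{19}{d}\right) d = -3 + d \left(d - \frac{19}{d}\right)$)
$\left(-1464126 + b{\left(-1799 \right)}\right) + Y = \left(-1464126 - \left(22 - \left(-1799\right)^{2}\right)\right) + 756476 = \left(-1464126 + \left(-22 + 3236401\right)\right) + 756476 = \left(-1464126 + 3236379\right) + 756476 = 1772253 + 756476 = 2528729$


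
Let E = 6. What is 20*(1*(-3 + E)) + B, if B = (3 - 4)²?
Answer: 61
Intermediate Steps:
B = 1 (B = (-1)² = 1)
20*(1*(-3 + E)) + B = 20*(1*(-3 + 6)) + 1 = 20*(1*3) + 1 = 20*3 + 1 = 60 + 1 = 61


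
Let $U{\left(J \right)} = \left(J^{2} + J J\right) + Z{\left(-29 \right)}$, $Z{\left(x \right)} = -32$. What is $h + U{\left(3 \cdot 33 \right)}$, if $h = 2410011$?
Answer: $2429581$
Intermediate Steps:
$U{\left(J \right)} = -32 + 2 J^{2}$ ($U{\left(J \right)} = \left(J^{2} + J J\right) - 32 = \left(J^{2} + J^{2}\right) - 32 = 2 J^{2} - 32 = -32 + 2 J^{2}$)
$h + U{\left(3 \cdot 33 \right)} = 2410011 - \left(32 - 2 \left(3 \cdot 33\right)^{2}\right) = 2410011 - \left(32 - 2 \cdot 99^{2}\right) = 2410011 + \left(-32 + 2 \cdot 9801\right) = 2410011 + \left(-32 + 19602\right) = 2410011 + 19570 = 2429581$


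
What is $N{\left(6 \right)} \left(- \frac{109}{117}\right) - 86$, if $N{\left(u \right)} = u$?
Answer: $- \frac{3572}{39} \approx -91.59$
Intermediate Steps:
$N{\left(6 \right)} \left(- \frac{109}{117}\right) - 86 = 6 \left(- \frac{109}{117}\right) - 86 = - \frac{218}{39} - 86 = - \frac{3572}{39}$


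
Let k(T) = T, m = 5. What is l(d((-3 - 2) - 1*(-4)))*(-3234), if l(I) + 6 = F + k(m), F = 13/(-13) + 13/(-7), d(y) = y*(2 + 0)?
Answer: 12474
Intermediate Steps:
d(y) = 2*y (d(y) = y*2 = 2*y)
F = -20/7 (F = 13*(-1/13) + 13*(-⅐) = -1 - 13/7 = -20/7 ≈ -2.8571)
l(I) = -27/7 (l(I) = -6 + (-20/7 + 5) = -6 + 15/7 = -27/7)
l(d((-3 - 2) - 1*(-4)))*(-3234) = -27/7*(-3234) = 12474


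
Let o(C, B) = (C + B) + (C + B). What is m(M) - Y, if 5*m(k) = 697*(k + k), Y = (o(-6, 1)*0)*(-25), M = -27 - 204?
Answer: -322014/5 ≈ -64403.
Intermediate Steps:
o(C, B) = 2*B + 2*C (o(C, B) = (B + C) + (B + C) = 2*B + 2*C)
M = -231
Y = 0 (Y = ((2*1 + 2*(-6))*0)*(-25) = ((2 - 12)*0)*(-25) = -10*0*(-25) = 0*(-25) = 0)
m(k) = 1394*k/5 (m(k) = (697*(k + k))/5 = (697*(2*k))/5 = (1394*k)/5 = 1394*k/5)
m(M) - Y = (1394/5)*(-231) - 1*0 = -322014/5 + 0 = -322014/5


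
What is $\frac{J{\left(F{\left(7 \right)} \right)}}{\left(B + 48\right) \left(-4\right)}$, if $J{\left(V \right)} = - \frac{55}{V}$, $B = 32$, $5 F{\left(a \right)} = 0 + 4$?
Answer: $\frac{55}{256} \approx 0.21484$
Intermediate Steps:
$F{\left(a \right)} = \frac{4}{5}$ ($F{\left(a \right)} = \frac{0 + 4}{5} = \frac{1}{5} \cdot 4 = \frac{4}{5}$)
$\frac{J{\left(F{\left(7 \right)} \right)}}{\left(B + 48\right) \left(-4\right)} = \frac{\left(-55\right) \frac{1}{\frac{4}{5}}}{\left(32 + 48\right) \left(-4\right)} = \frac{\left(-55\right) \frac{5}{4}}{80 \left(-4\right)} = - \frac{275}{4 \left(-320\right)} = \left(- \frac{275}{4}\right) \left(- \frac{1}{320}\right) = \frac{55}{256}$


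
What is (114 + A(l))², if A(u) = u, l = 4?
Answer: 13924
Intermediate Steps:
(114 + A(l))² = (114 + 4)² = 118² = 13924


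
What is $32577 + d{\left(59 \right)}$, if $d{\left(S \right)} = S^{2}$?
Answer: $36058$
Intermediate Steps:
$32577 + d{\left(59 \right)} = 32577 + 59^{2} = 32577 + 3481 = 36058$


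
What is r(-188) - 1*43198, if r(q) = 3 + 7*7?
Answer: -43146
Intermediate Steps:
r(q) = 52 (r(q) = 3 + 49 = 52)
r(-188) - 1*43198 = 52 - 1*43198 = 52 - 43198 = -43146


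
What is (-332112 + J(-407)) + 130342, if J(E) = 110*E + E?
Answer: -246947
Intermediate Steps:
J(E) = 111*E
(-332112 + J(-407)) + 130342 = (-332112 + 111*(-407)) + 130342 = (-332112 - 45177) + 130342 = -377289 + 130342 = -246947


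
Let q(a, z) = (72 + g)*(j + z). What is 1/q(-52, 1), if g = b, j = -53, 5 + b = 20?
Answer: -1/4524 ≈ -0.00022104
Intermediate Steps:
b = 15 (b = -5 + 20 = 15)
g = 15
q(a, z) = -4611 + 87*z (q(a, z) = (72 + 15)*(-53 + z) = 87*(-53 + z) = -4611 + 87*z)
1/q(-52, 1) = 1/(-4611 + 87*1) = 1/(-4611 + 87) = 1/(-4524) = -1/4524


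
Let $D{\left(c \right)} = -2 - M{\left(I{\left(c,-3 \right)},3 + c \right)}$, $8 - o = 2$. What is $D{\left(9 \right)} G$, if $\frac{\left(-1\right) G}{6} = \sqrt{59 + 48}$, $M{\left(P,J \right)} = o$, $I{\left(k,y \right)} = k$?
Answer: $48 \sqrt{107} \approx 496.52$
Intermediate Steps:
$o = 6$ ($o = 8 - 2 = 6$)
$M{\left(P,J \right)} = 6$
$G = - 6 \sqrt{107}$ ($G = - 6 \sqrt{59 + 48} = - 6 \sqrt{107} \approx -62.064$)
$D{\left(c \right)} = -8$ ($D{\left(c \right)} = -2 - 6 = -8$)
$D{\left(9 \right)} G = - 8 \left(- 6 \sqrt{107}\right) = 48 \sqrt{107}$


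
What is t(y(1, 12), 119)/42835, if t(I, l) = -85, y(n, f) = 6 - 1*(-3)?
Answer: -17/8567 ≈ -0.0019844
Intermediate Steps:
y(n, f) = 9 (y(n, f) = 6 + 3 = 9)
t(y(1, 12), 119)/42835 = -85/42835 = -85*1/42835 = -17/8567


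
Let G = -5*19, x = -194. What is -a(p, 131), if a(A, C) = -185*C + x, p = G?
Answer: 24429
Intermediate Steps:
G = -95
p = -95
a(A, C) = -194 - 185*C (a(A, C) = -185*C - 194 = -194 - 185*C)
-a(p, 131) = -(-194 - 185*131) = -(-194 - 24235) = -1*(-24429) = 24429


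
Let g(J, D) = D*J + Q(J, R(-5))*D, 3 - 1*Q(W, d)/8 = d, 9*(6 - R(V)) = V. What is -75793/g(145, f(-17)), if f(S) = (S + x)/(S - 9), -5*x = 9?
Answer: -44338905/49303 ≈ -899.31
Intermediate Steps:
x = -9/5 (x = -1/5*9 = -9/5 ≈ -1.8000)
f(S) = (-9/5 + S)/(-9 + S) (f(S) = (S - 9/5)/(S - 9) = (-9/5 + S)/(-9 + S))
R(V) = 6 - V/9
Q(W, d) = 24 - 8*d
g(J, D) = -256*D/9 + D*J (g(J, D) = D*J + (24 - 8*(6 - 1/9*(-5)))*D = D*J + (24 - 8*(6 + 5/9))*D = D*J + (24 - 8*59/9)*D = D*J + (24 - 472/9)*D = D*J - 256*D/9 = -256*D/9 + D*J)
-75793/g(145, f(-17)) = -75793*9*(-9 - 17)/((-256 + 9*145)*(-9/5 - 17)) = -75793*585/(47*(-256 + 1305)) = -75793/((1/9)*(-1/26*(-94/5))*1049) = -75793/((1/9)*(47/65)*1049) = -75793/49303/585 = -75793*585/49303 = -44338905/49303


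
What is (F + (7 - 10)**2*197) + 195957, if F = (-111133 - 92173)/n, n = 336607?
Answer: 66557098804/336607 ≈ 1.9773e+5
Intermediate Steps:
F = -203306/336607 (F = (-111133 - 92173)/336607 = -203306*1/336607 = -203306/336607 ≈ -0.60399)
(F + (7 - 10)**2*197) + 195957 = (-203306/336607 + (7 - 10)**2*197) + 195957 = (-203306/336607 + (-3)**2*197) + 195957 = (-203306/336607 + 9*197) + 195957 = (-203306/336607 + 1773) + 195957 = 596600905/336607 + 195957 = 66557098804/336607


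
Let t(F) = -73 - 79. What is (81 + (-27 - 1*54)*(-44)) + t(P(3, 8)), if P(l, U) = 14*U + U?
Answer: 3493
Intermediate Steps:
P(l, U) = 15*U
t(F) = -152
(81 + (-27 - 1*54)*(-44)) + t(P(3, 8)) = (81 + (-27 - 1*54)*(-44)) - 152 = (81 + (-27 - 54)*(-44)) - 152 = (81 - 81*(-44)) - 152 = (81 + 3564) - 152 = 3645 - 152 = 3493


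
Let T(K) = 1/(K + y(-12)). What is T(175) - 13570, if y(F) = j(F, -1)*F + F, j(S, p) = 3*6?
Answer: -719211/53 ≈ -13570.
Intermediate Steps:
j(S, p) = 18
y(F) = 19*F (y(F) = 18*F + F = 19*F)
T(K) = 1/(-228 + K) (T(K) = 1/(K + 19*(-12)) = 1/(K - 228) = 1/(-228 + K))
T(175) - 13570 = 1/(-228 + 175) - 13570 = 1/(-53) - 13570 = -1/53 - 13570 = -719211/53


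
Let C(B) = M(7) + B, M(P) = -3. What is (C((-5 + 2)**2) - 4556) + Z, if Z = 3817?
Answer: -733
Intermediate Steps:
C(B) = -3 + B
(C((-5 + 2)**2) - 4556) + Z = ((-3 + (-5 + 2)**2) - 4556) + 3817 = ((-3 + (-3)**2) - 4556) + 3817 = ((-3 + 9) - 4556) + 3817 = (6 - 4556) + 3817 = -4550 + 3817 = -733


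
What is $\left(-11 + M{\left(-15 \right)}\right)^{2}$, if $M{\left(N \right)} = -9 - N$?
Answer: $25$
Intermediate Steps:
$\left(-11 + M{\left(-15 \right)}\right)^{2} = \left(-11 - -6\right)^{2} = \left(-11 + \left(-9 + 15\right)\right)^{2} = \left(-11 + 6\right)^{2} = \left(-5\right)^{2} = 25$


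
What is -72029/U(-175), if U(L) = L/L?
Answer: -72029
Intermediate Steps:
U(L) = 1
-72029/U(-175) = -72029/1 = -72029*1 = -72029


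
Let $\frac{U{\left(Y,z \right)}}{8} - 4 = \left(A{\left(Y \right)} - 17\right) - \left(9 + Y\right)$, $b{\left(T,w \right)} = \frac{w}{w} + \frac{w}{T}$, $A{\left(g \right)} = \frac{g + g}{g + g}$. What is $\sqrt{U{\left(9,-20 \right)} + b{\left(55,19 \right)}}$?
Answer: $\frac{i \sqrt{721930}}{55} \approx 15.448 i$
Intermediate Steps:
$A{\left(g \right)} = 1$ ($A{\left(g \right)} = \frac{2 g}{2 g} = 2 g \frac{1}{2 g} = 1$)
$b{\left(T,w \right)} = 1 + \frac{w}{T}$
$U{\left(Y,z \right)} = -168 - 8 Y$ ($U{\left(Y,z \right)} = 32 + 8 \left(\left(1 - 17\right) - \left(9 + Y\right)\right) = 32 + 8 \left(-16 - \left(9 + Y\right)\right) = 32 + 8 \left(-25 - Y\right) = 32 - \left(200 + 8 Y\right) = -168 - 8 Y$)
$\sqrt{U{\left(9,-20 \right)} + b{\left(55,19 \right)}} = \sqrt{\left(-168 - 72\right) + \frac{55 + 19}{55}} = \sqrt{\left(-168 - 72\right) + \frac{1}{55} \cdot 74} = \sqrt{-240 + \frac{74}{55}} = \sqrt{- \frac{13126}{55}} = \frac{i \sqrt{721930}}{55}$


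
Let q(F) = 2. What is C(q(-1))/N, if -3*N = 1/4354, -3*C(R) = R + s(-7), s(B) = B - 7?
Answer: -52248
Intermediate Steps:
s(B) = -7 + B
C(R) = 14/3 - R/3 (C(R) = -(R + (-7 - 7))/3 = -(R - 14)/3 = -(-14 + R)/3 = 14/3 - R/3)
N = -1/13062 (N = -⅓/4354 = -⅓*1/4354 = -1/13062 ≈ -7.6558e-5)
C(q(-1))/N = (14/3 - ⅓*2)/(-1/13062) = (14/3 - ⅔)*(-13062) = 4*(-13062) = -52248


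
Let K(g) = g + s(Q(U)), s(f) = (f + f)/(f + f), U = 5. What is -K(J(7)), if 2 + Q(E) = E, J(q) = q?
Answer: -8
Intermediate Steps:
Q(E) = -2 + E
s(f) = 1 (s(f) = (2*f)/((2*f)) = (2*f)*(1/(2*f)) = 1)
K(g) = 1 + g (K(g) = g + 1 = 1 + g)
-K(J(7)) = -(1 + 7) = -1*8 = -8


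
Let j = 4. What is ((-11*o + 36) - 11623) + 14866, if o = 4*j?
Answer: 3103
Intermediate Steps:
o = 16 (o = 4*4 = 16)
((-11*o + 36) - 11623) + 14866 = ((-11*16 + 36) - 11623) + 14866 = ((-176 + 36) - 11623) + 14866 = (-140 - 11623) + 14866 = -11763 + 14866 = 3103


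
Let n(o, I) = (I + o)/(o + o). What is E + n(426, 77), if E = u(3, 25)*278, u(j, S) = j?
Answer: 711071/852 ≈ 834.59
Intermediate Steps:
n(o, I) = (I + o)/(2*o) (n(o, I) = (I + o)/((2*o)) = (I + o)*(1/(2*o)) = (I + o)/(2*o))
E = 834 (E = 3*278 = 834)
E + n(426, 77) = 834 + (½)*(77 + 426)/426 = 834 + (½)*(1/426)*503 = 834 + 503/852 = 711071/852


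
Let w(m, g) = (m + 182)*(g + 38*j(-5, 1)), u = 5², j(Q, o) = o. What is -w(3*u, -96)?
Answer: 14906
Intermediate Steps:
u = 25
w(m, g) = (38 + g)*(182 + m) (w(m, g) = (m + 182)*(g + 38*1) = (182 + m)*(g + 38) = (182 + m)*(38 + g) = (38 + g)*(182 + m))
-w(3*u, -96) = -(6916 + 38*(3*25) + 182*(-96) - 288*25) = -(6916 + 38*75 - 17472 - 96*75) = -(6916 + 2850 - 17472 - 7200) = -1*(-14906) = 14906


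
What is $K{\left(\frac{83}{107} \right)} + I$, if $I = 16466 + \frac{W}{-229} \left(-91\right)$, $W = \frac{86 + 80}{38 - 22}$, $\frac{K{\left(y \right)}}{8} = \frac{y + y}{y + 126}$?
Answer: $\frac{409302772621}{24851080} \approx 16470.0$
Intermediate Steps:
$K{\left(y \right)} = \frac{16 y}{126 + y}$ ($K{\left(y \right)} = 8 \frac{y + y}{y + 126} = 8 \frac{2 y}{126 + y} = \frac{16 y}{126 + y}$)
$W = \frac{83}{8}$ ($W = \frac{166}{16} = 166 \cdot \frac{1}{16} = \frac{83}{8} \approx 10.375$)
$I = \frac{30173265}{1832}$ ($I = 16466 + \frac{83}{8 \left(-229\right)} \left(-91\right) = 16466 + \frac{83}{8} \left(- \frac{1}{229}\right) \left(-91\right) = 16466 - - \frac{7553}{1832} = 16466 + \frac{7553}{1832} = \frac{30173265}{1832} \approx 16470.0$)
$K{\left(\frac{83}{107} \right)} + I = \frac{16 \cdot \frac{83}{107}}{126 + \frac{83}{107}} + \frac{30173265}{1832} = \frac{16 \cdot 83 \cdot \frac{1}{107}}{126 + 83 \cdot \frac{1}{107}} + \frac{30173265}{1832} = 16 \cdot \frac{83}{107} \frac{1}{126 + \frac{83}{107}} + \frac{30173265}{1832} = 16 \cdot \frac{83}{107} \frac{1}{\frac{13565}{107}} + \frac{30173265}{1832} = 16 \cdot \frac{83}{107} \cdot \frac{107}{13565} + \frac{30173265}{1832} = \frac{1328}{13565} + \frac{30173265}{1832} = \frac{409302772621}{24851080}$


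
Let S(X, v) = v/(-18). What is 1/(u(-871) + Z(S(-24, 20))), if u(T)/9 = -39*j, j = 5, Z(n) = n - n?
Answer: -1/1755 ≈ -0.00056980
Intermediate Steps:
S(X, v) = -v/18 (S(X, v) = v*(-1/18) = -v/18)
Z(n) = 0
u(T) = -1755 (u(T) = 9*(-39*5) = 9*(-195) = -1755)
1/(u(-871) + Z(S(-24, 20))) = 1/(-1755 + 0) = 1/(-1755) = -1/1755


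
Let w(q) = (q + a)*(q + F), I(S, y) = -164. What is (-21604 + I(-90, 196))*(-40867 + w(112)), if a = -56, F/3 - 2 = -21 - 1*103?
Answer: 1199220888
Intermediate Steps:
F = -366 (F = 6 + 3*(-21 - 1*103) = 6 + 3*(-21 - 103) = 6 + 3*(-124) = 6 - 372 = -366)
w(q) = (-366 + q)*(-56 + q) (w(q) = (q - 56)*(q - 366) = (-56 + q)*(-366 + q) = (-366 + q)*(-56 + q))
(-21604 + I(-90, 196))*(-40867 + w(112)) = (-21604 - 164)*(-40867 + (20496 + 112² - 422*112)) = -21768*(-40867 + (20496 + 12544 - 47264)) = -21768*(-40867 - 14224) = -21768*(-55091) = 1199220888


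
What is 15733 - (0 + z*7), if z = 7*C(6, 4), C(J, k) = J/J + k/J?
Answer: 46954/3 ≈ 15651.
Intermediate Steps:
C(J, k) = 1 + k/J
z = 35/3 (z = 7*((6 + 4)/6) = 7*((⅙)*10) = 7*(5/3) = 35/3 ≈ 11.667)
15733 - (0 + z*7) = 15733 - (0 + (35/3)*7) = 15733 - (0 + 245/3) = 15733 - 1*245/3 = 15733 - 245/3 = 46954/3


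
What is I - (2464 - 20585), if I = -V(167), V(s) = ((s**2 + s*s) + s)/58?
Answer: 995073/58 ≈ 17156.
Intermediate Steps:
V(s) = s**2/29 + s/58 (V(s) = ((s**2 + s**2) + s)*(1/58) = (2*s**2 + s)*(1/58) = (s + 2*s**2)*(1/58) = s**2/29 + s/58)
I = -55945/58 (I = -167*(1 + 2*167)/58 = -167*(1 + 334)/58 = -167*335/58 = -1*55945/58 = -55945/58 ≈ -964.57)
I - (2464 - 20585) = -55945/58 - (2464 - 20585) = -55945/58 - 1*(-18121) = -55945/58 + 18121 = 995073/58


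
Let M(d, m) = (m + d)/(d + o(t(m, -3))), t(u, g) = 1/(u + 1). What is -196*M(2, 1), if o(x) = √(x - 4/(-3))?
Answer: -7056/13 + 588*√66/13 ≈ -175.31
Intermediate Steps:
t(u, g) = 1/(1 + u)
o(x) = √(4/3 + x) (o(x) = √(x - 4*(-⅓)) = √(x + 4/3) = √(4/3 + x))
M(d, m) = (d + m)/(d + √(12 + 9/(1 + m))/3) (M(d, m) = (m + d)/(d + √(12 + 9/(1 + m))/3) = (d + m)/(d + √(12 + 9/(1 + m))/3))
-196*M(2, 1) = -588*(2 + 1)/(3*2 + √3*√((7 + 4*1)/(1 + 1))) = -588*3/(6 + √3*√((7 + 4)/2)) = -588*3/(6 + √3*√((½)*11)) = -588*3/(6 + √3*√(11/2)) = -588*3/(6 + √3*(√22/2)) = -588*3/(6 + √66/2) = -1764/(6 + √66/2)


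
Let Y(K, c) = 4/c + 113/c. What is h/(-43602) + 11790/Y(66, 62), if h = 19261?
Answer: 272392619/43602 ≈ 6247.3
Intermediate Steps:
Y(K, c) = 117/c
h/(-43602) + 11790/Y(66, 62) = 19261/(-43602) + 11790/((117/62)) = 19261*(-1/43602) + 11790/((117*(1/62))) = -19261/43602 + 11790/(117/62) = -19261/43602 + 11790*(62/117) = -19261/43602 + 81220/13 = 272392619/43602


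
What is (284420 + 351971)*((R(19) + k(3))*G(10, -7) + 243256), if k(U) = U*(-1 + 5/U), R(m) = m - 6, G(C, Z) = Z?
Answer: 154739108041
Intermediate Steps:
R(m) = -6 + m
(284420 + 351971)*((R(19) + k(3))*G(10, -7) + 243256) = (284420 + 351971)*(((-6 + 19) + (5 - 1*3))*(-7) + 243256) = 636391*((13 + (5 - 3))*(-7) + 243256) = 636391*((13 + 2)*(-7) + 243256) = 636391*(15*(-7) + 243256) = 636391*(-105 + 243256) = 636391*243151 = 154739108041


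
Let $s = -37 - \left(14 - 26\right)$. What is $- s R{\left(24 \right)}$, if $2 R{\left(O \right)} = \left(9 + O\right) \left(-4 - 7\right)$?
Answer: $- \frac{9075}{2} \approx -4537.5$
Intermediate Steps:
$R{\left(O \right)} = - \frac{99}{2} - \frac{11 O}{2}$ ($R{\left(O \right)} = \frac{\left(9 + O\right) \left(-4 - 7\right)}{2} = \frac{\left(9 + O\right) \left(-11\right)}{2} = \frac{-99 - 11 O}{2} = - \frac{99}{2} - \frac{11 O}{2}$)
$s = -25$ ($s = -37 - \left(14 - 26\right) = -37 - -12 = -37 + 12 = -25$)
$- s R{\left(24 \right)} = \left(-1\right) \left(-25\right) \left(- \frac{99}{2} - 132\right) = 25 \left(- \frac{99}{2} - 132\right) = 25 \left(- \frac{363}{2}\right) = - \frac{9075}{2}$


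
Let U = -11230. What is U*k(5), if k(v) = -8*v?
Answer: 449200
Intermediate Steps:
U*k(5) = -(-89840)*5 = -11230*(-40) = 449200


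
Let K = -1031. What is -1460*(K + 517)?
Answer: 750440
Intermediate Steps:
-1460*(K + 517) = -1460*(-1031 + 517) = -1460*(-514) = 750440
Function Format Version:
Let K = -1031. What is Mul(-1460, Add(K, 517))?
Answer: 750440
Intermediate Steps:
Mul(-1460, Add(K, 517)) = Mul(-1460, Add(-1031, 517)) = Mul(-1460, -514) = 750440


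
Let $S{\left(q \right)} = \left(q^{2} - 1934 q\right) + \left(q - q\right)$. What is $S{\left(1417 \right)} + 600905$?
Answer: $-131684$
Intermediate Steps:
$S{\left(q \right)} = q^{2} - 1934 q$ ($S{\left(q \right)} = \left(q^{2} - 1934 q\right) + 0 = q^{2} - 1934 q$)
$S{\left(1417 \right)} + 600905 = 1417 \left(-1934 + 1417\right) + 600905 = 1417 \left(-517\right) + 600905 = -732589 + 600905 = -131684$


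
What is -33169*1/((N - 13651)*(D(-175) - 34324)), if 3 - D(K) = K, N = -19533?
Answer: -33169/1133100864 ≈ -2.9273e-5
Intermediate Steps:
D(K) = 3 - K
-33169*1/((N - 13651)*(D(-175) - 34324)) = -33169*1/((-19533 - 13651)*((3 - 1*(-175)) - 34324)) = -33169*(-1/(33184*((3 + 175) - 34324))) = -33169*(-1/(33184*(178 - 34324))) = -33169/((-34146*(-33184))) = -33169/1133100864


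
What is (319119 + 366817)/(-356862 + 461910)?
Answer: 85742/13131 ≈ 6.5297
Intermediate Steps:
(319119 + 366817)/(-356862 + 461910) = 685936/105048 = 685936*(1/105048) = 85742/13131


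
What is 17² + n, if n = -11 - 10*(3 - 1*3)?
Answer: 278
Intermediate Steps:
n = -11 (n = -11 - 10*(3 - 3) = -11 - 10*0 = -11 + 0 = -11)
17² + n = 17² - 11 = 289 - 11 = 278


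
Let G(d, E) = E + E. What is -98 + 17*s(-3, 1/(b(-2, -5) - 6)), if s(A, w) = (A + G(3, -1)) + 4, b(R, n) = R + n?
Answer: -115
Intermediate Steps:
G(d, E) = 2*E
s(A, w) = 2 + A (s(A, w) = (A + 2*(-1)) + 4 = (A - 2) + 4 = (-2 + A) + 4 = 2 + A)
-98 + 17*s(-3, 1/(b(-2, -5) - 6)) = -98 + 17*(2 - 3) = -98 + 17*(-1) = -98 - 17 = -115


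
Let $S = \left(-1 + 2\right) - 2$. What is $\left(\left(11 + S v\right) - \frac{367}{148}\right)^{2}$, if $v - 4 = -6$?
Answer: $\frac{2424249}{21904} \approx 110.68$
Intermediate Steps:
$v = -2$ ($v = 4 - 6 = -2$)
$S = -1$ ($S = 1 - 2 = -1$)
$\left(\left(11 + S v\right) - \frac{367}{148}\right)^{2} = \left(\left(11 - -2\right) - \frac{367}{148}\right)^{2} = \left(\left(11 + 2\right) - \frac{367}{148}\right)^{2} = \left(13 - \frac{367}{148}\right)^{2} = \left(\frac{1557}{148}\right)^{2} = \frac{2424249}{21904}$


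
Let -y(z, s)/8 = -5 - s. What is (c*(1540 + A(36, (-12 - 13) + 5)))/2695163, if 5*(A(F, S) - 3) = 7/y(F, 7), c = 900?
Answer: 11109705/21561304 ≈ 0.51526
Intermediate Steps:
y(z, s) = 40 + 8*s (y(z, s) = -8*(-5 - s) = 40 + 8*s)
A(F, S) = 1447/480 (A(F, S) = 3 + (7/(40 + 8*7))/5 = 3 + (7/(40 + 56))/5 = 3 + (7/96)/5 = 3 + (7*(1/96))/5 = 3 + (⅕)*(7/96) = 3 + 7/480 = 1447/480)
(c*(1540 + A(36, (-12 - 13) + 5)))/2695163 = (900*(1540 + 1447/480))/2695163 = (900*(740647/480))*(1/2695163) = (11109705/8)*(1/2695163) = 11109705/21561304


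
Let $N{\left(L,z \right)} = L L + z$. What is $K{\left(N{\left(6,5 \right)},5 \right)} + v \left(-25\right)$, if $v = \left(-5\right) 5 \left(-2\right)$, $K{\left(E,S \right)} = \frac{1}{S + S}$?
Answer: $- \frac{12499}{10} \approx -1249.9$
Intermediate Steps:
$N{\left(L,z \right)} = z + L^{2}$ ($N{\left(L,z \right)} = L^{2} + z = z + L^{2}$)
$K{\left(E,S \right)} = \frac{1}{2 S}$
$v = 50$ ($v = \left(-25\right) \left(-2\right) = 50$)
$K{\left(N{\left(6,5 \right)},5 \right)} + v \left(-25\right) = \frac{1}{2 \cdot 5} + 50 \left(-25\right) = \frac{1}{2} \cdot \frac{1}{5} - 1250 = \frac{1}{10} - 1250 = - \frac{12499}{10}$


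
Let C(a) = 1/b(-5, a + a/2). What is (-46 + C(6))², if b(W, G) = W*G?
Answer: 4289041/2025 ≈ 2118.0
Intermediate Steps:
b(W, G) = G*W
C(a) = -2/(15*a) (C(a) = 1/((a + a/2)*(-5)) = 1/((3*a/2)*(-5)) = 1/(-15*a/2) = -2/(15*a))
(-46 + C(6))² = (-46 - 2/15/6)² = (-46 - 2/15*⅙)² = (-46 - 1/45)² = (-2071/45)² = 4289041/2025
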